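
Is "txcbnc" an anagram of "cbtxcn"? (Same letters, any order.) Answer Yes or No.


String 1: 'cbtxcn' -> sorted: 'bccntx'
String 2: 'txcbnc' -> sorted: 'bccntx'
Compare sorted forms: 'bccntx' == 'bccntx'
Anagram: Yes


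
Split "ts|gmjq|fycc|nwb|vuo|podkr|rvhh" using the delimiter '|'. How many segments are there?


Input string: 'ts|gmjq|fycc|nwb|vuo|podkr|rvhh'
Delimiter: '|'
Split result: 'ts', 'gmjq', 'fycc', 'nwb', 'vuo', 'podkr', 'rvhh'
Number of parts: 7


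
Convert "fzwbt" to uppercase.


Input string: 'fzwbt'
Operation: convert each letter to uppercase
Mapping: 'f'->'F', 'z'->'Z', 'w'->'W', 'b'->'B', 't'->'T'
Result: FZWBT


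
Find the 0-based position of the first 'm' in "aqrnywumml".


Input string: 'aqrnywumml'
Target: 'm'
Scanning left to right: s[0]='a', s[1]='q', s[2]='r', s[3]='n', s[4]='y', s[5]='w', s[6]='u', s[7]='m'
First match at index: 7


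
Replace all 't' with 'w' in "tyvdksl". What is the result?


Input string: 'tyvdksl'
Operation: replace 't' with 'w'
Positions of 't': 0
After replacement: wyvdksl


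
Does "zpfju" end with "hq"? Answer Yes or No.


Input string: 'zpfju'
Suffix to check: 'hq'
Last 2 characters of input: 'ju'
Match: False
Result: No


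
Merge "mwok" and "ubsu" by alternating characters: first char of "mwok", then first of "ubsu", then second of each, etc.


String 1: 'mwok'
String 2: 'ubsu'
Operation: alternate characters
Pairs: 'm'+'u', 'w'+'b', 'o'+'s', 'k'+'u'
Result: muwbosku


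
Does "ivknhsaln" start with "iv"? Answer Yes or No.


Input string: 'ivknhsaln'
Prefix to check: 'iv'
First 2 characters of input: 'iv'
Match: True
Result: Yes


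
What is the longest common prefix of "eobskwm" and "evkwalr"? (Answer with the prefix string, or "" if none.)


String 1: 'eobskwm'
String 2: 'evkwalr'
Compare position by position:
pos 0: 'e' vs 'e' match
pos 1: 'o' vs 'v' differ -> stop
Longest common prefix: "e" (length 1)


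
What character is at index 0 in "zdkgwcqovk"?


Input string: 'zdkgwcqovk'
Operation: get character at index 0
Index mapping: s[0]='z'
Result: 'z'


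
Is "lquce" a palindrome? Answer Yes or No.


Input string: 'lquce'
Reversed: 'ecuql'
Compare pairs: s[0]='l' vs s[4]='e' (mismatch), s[1]='q' vs s[3]='c' (mismatch)
Palindrome: No


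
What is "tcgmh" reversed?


Input string: 'tcgmh'
Operation: reverse character order
Original order: 't' -> 'c' -> 'g' -> 'm' -> 'h'
Reversed order: 'h' -> 'm' -> 'g' -> 'c' -> 't'
Result: hmgct


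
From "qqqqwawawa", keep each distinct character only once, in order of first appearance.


Input: 'qqqqwawawa'
Operation: keep first occurrence of each character
Scan: s[0]='q' new -> keep; s[1]='q' seen -> skip; s[2]='q' seen -> skip; s[3]='q' seen -> skip; s[4]='w' new -> keep; s[5]='a' new -> keep; s[6]='w' seen -> skip; s[7]='a' seen -> skip; s[8]='w' seen -> skip; s[9]='a' seen -> skip
Result: qwa


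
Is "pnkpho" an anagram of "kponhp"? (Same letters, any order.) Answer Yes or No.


String 1: 'kponhp' -> sorted: 'hknopp'
String 2: 'pnkpho' -> sorted: 'hknopp'
Compare sorted forms: 'hknopp' == 'hknopp'
Anagram: Yes


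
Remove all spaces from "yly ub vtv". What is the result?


Input string: 'yly ub vtv'
Operation: remove all spaces
Words: 'yly', 'ub', 'vtv'
Join without spaces: ylyubvtv


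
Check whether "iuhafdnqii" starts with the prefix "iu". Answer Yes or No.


Input string: 'iuhafdnqii'
Prefix to check: 'iu'
First 2 characters of input: 'iu'
Match: True
Result: Yes


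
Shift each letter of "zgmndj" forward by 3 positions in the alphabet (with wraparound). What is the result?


Input: 'zgmndj', shift = 3
Operation: for each letter, (position + 3) mod 26
Mapping: 'z'(25+3=28, 28 mod 26=2)->'c', 'g'(6+3=9)->'j', 'm'(12+3=15)->'p', 'n'(13+3=16)->'q', 'd'(3+3=6)->'g', 'j'(9+3=12)->'m'
Result: cjpqgm


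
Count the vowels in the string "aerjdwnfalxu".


Input string: 'aerjdwnfalxu'
Operation: count vowels (a, e, i, o, u)
Scan: s[0]='a' (vowel), s[1]='e' (vowel), s[2]='r', s[3]='j', s[4]='d', s[5]='w', s[6]='n', s[7]='f', s[8]='a' (vowel), s[9]='l', s[10]='x', s[11]='u' (vowel)
Vowels found: 4
Result: 4


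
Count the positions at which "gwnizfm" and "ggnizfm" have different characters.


String 1: 'gwnizfm'
String 2: 'ggnizfm'
Compare each position: pos 0: 'g'=='g', pos 1: 'w'!='g', pos 2: 'n'=='n', pos 3: 'i'=='i', pos 4: 'z'=='z', pos 5: 'f'=='f', pos 6: 'm'=='m'
Differing positions: 1
Hamming distance: 1


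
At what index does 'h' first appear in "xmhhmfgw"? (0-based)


Input string: 'xmhhmfgw'
Target: 'h'
Scanning left to right: s[0]='x', s[1]='m', s[2]='h'
First match at index: 2


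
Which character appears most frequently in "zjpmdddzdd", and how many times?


Input: 'zjpmdddzdd'
Operation: tally each character
Counts: 'd':5, 'j':1, 'm':1, 'p':1, 'z':2
Maximum: 'd' appears 5 times


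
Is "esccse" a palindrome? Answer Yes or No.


Input string: 'esccse'
Reversed: 'esccse'
Compare pairs: s[0]='e' vs s[5]='e' (match), s[1]='s' vs s[4]='s' (match), s[2]='c' vs s[3]='c' (match)
Palindrome: Yes


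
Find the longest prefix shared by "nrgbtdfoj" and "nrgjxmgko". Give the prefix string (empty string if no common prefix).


String 1: 'nrgbtdfoj'
String 2: 'nrgjxmgko'
Compare position by position:
pos 0: 'n' vs 'n' match
pos 1: 'r' vs 'r' match
pos 2: 'g' vs 'g' match
pos 3: 'b' vs 'j' differ -> stop
Longest common prefix: "nrg" (length 3)


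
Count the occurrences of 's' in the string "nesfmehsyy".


Input string: 'nesfmehsyy'
Target character: 's'
Scan each position: s[2]='s', s[7]='s'
Matches found at indices: 2, 7
Total: 2


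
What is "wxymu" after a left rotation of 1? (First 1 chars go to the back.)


Input: 'wxymu', shift = 1
Operation: split at index 1 and swap parts
Front part s[0:1] = 'w'
Back part s[1:] = 'xymu'
Rotated = back + front = 'xymu' + 'w'
Result: xymuw


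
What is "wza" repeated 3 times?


Input string: 'wza'
Operation: repeat 3 times
Concatenation: 'wza' + 'wza' + 'wza'
Result: wzawzawza


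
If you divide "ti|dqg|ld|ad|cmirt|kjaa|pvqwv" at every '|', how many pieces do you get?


Input string: 'ti|dqg|ld|ad|cmirt|kjaa|pvqwv'
Delimiter: '|'
Split result: 'ti', 'dqg', 'ld', 'ad', 'cmirt', 'kjaa', 'pvqwv'
Number of parts: 7


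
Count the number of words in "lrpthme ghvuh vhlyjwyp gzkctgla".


Input string: 'lrpthme ghvuh vhlyjwyp gzkctgla'
Operation: split by spaces
Words found: 'lrpthme', 'ghvuh', 'vhlyjwyp', 'gzkctgla'
Word count: 4


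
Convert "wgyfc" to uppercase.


Input string: 'wgyfc'
Operation: convert each letter to uppercase
Mapping: 'w'->'W', 'g'->'G', 'y'->'Y', 'f'->'F', 'c'->'C'
Result: WGYFC


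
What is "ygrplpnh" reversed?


Input string: 'ygrplpnh'
Operation: reverse character order
Original order: 'y' -> 'g' -> 'r' -> 'p' -> 'l' -> 'p' -> 'n' -> 'h'
Reversed order: 'h' -> 'n' -> 'p' -> 'l' -> 'p' -> 'r' -> 'g' -> 'y'
Result: hnplprgy


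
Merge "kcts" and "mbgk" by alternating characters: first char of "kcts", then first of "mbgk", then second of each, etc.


String 1: 'kcts'
String 2: 'mbgk'
Operation: alternate characters
Pairs: 'k'+'m', 'c'+'b', 't'+'g', 's'+'k'
Result: kmcbtgsk


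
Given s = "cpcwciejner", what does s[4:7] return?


Input string: 'cpcwciejner'
Operation: slice [4:7]
Extract characters: s[4]='c', s[5]='i', s[6]='e'
Result: cie


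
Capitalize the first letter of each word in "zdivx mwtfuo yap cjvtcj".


Input string: 'zdivx mwtfuo yap cjvtcj'
Operation: capitalize first letter of each word
Word transformations: 'zdivx'->'Zdivx', 'mwtfuo'->'Mwtfuo', 'yap'->'Yap', 'cjvtcj'->'Cjvtcj'
Result: Zdivx Mwtfuo Yap Cjvtcj


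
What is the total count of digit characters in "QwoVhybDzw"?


Input string: 'QwoVhybDzw'
Operation: count digit characters (0-9)
Scan: 'Q', 'w', 'o', 'V', 'h', 'y', 'b', 'D', 'z', 'w'
Digits found: 0
Result: 0


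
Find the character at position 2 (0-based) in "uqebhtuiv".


Input string: 'uqebhtuiv'
Operation: get character at index 2
Index mapping: s[0]='u', s[1]='q', s[2]='e'
Result: 'e'


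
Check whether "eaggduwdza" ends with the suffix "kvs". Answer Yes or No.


Input string: 'eaggduwdza'
Suffix to check: 'kvs'
Last 3 characters of input: 'dza'
Match: False
Result: No


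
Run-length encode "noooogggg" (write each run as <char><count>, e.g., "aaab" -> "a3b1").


Input: 'noooogggg'
Operation: identify consecutive runs
Runs: 'n' -> n1, 'oooo' -> o4, 'gggg' -> g4
Encoded: n1o4g4


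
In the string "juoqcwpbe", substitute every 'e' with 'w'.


Input string: 'juoqcwpbe'
Operation: replace 'e' with 'w'
Positions of 'e': 8
After replacement: juoqcwpbw


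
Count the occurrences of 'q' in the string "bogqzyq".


Input string: 'bogqzyq'
Target character: 'q'
Scan each position: s[3]='q', s[6]='q'
Matches found at indices: 3, 6
Total: 2


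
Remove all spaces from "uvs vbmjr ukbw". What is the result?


Input string: 'uvs vbmjr ukbw'
Operation: remove all spaces
Words: 'uvs', 'vbmjr', 'ukbw'
Join without spaces: uvsvbmjrukbw


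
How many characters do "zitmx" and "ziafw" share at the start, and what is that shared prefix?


String 1: 'zitmx'
String 2: 'ziafw'
Compare position by position:
pos 0: 'z' vs 'z' match
pos 1: 'i' vs 'i' match
pos 2: 't' vs 'a' differ -> stop
Longest common prefix: "zi" (length 2)


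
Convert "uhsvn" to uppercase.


Input string: 'uhsvn'
Operation: convert each letter to uppercase
Mapping: 'u'->'U', 'h'->'H', 's'->'S', 'v'->'V', 'n'->'N'
Result: UHSVN


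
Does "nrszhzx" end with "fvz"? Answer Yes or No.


Input string: 'nrszhzx'
Suffix to check: 'fvz'
Last 3 characters of input: 'hzx'
Match: False
Result: No


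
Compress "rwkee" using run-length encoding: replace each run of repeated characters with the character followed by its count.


Input: 'rwkee'
Operation: identify consecutive runs
Runs: 'r' -> r1, 'w' -> w1, 'k' -> k1, 'ee' -> e2
Encoded: r1w1k1e2


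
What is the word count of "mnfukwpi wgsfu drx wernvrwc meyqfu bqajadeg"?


Input string: 'mnfukwpi wgsfu drx wernvrwc meyqfu bqajadeg'
Operation: split by spaces
Words found: 'mnfukwpi', 'wgsfu', 'drx', 'wernvrwc', 'meyqfu', 'bqajadeg'
Word count: 6


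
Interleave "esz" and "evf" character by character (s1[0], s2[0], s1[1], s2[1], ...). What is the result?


String 1: 'esz'
String 2: 'evf'
Operation: alternate characters
Pairs: 'e'+'e', 's'+'v', 'z'+'f'
Result: eesvzf


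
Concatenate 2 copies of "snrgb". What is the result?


Input string: 'snrgb'
Operation: repeat 2 times
Concatenation: 'snrgb' + 'snrgb'
Result: snrgbsnrgb


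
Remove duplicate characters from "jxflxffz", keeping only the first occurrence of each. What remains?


Input: 'jxflxffz'
Operation: keep first occurrence of each character
Scan: s[0]='j' new -> keep; s[1]='x' new -> keep; s[2]='f' new -> keep; s[3]='l' new -> keep; s[4]='x' seen -> skip; s[5]='f' seen -> skip; s[6]='f' seen -> skip; s[7]='z' new -> keep
Result: jxflz


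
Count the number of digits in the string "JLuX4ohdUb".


Input string: 'JLuX4ohdUb'
Operation: count digit characters (0-9)
Scan: 'J', 'L', 'u', 'X', '4'(digit), 'o', 'h', 'd', 'U', 'b'
Digits found: 1
Result: 1


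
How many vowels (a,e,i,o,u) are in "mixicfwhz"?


Input string: 'mixicfwhz'
Operation: count vowels (a, e, i, o, u)
Scan: s[0]='m', s[1]='i' (vowel), s[2]='x', s[3]='i' (vowel), s[4]='c', s[5]='f', s[6]='w', s[7]='h', s[8]='z'
Vowels found: 2
Result: 2


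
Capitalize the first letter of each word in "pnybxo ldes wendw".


Input string: 'pnybxo ldes wendw'
Operation: capitalize first letter of each word
Word transformations: 'pnybxo'->'Pnybxo', 'ldes'->'Ldes', 'wendw'->'Wendw'
Result: Pnybxo Ldes Wendw


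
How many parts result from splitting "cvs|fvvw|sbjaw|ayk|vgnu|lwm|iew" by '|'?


Input string: 'cvs|fvvw|sbjaw|ayk|vgnu|lwm|iew'
Delimiter: '|'
Split result: 'cvs', 'fvvw', 'sbjaw', 'ayk', 'vgnu', 'lwm', 'iew'
Number of parts: 7


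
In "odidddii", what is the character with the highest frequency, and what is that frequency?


Input: 'odidddii'
Operation: tally each character
Counts: 'd':4, 'i':3, 'o':1
Maximum: 'd' appears 4 times


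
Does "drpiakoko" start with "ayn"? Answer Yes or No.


Input string: 'drpiakoko'
Prefix to check: 'ayn'
First 3 characters of input: 'drp'
Match: False
Result: No


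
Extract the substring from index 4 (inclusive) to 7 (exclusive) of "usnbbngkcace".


Input string: 'usnbbngkcace'
Operation: slice [4:7]
Extract characters: s[4]='b', s[5]='n', s[6]='g'
Result: bng


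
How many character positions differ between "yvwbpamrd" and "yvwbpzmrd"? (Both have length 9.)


String 1: 'yvwbpamrd'
String 2: 'yvwbpzmrd'
Compare each position: pos 0: 'y'=='y', pos 1: 'v'=='v', pos 2: 'w'=='w', pos 3: 'b'=='b', pos 4: 'p'=='p', pos 5: 'a'!='z', pos 6: 'm'=='m', pos 7: 'r'=='r', pos 8: 'd'=='d'
Differing positions: 1
Hamming distance: 1


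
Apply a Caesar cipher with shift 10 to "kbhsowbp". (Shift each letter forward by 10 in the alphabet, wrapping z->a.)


Input: 'kbhsowbp', shift = 10
Operation: for each letter, (position + 10) mod 26
Mapping: 'k'(10+10=20)->'u', 'b'(1+10=11)->'l', 'h'(7+10=17)->'r', 's'(18+10=28, 28 mod 26=2)->'c', 'o'(14+10=24)->'y', 'w'(22+10=32, 32 mod 26=6)->'g', 'b'(1+10=11)->'l', 'p'(15+10=25)->'z'
Result: ulrcyglz


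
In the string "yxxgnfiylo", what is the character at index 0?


Input string: 'yxxgnfiylo'
Operation: get character at index 0
Index mapping: s[0]='y'
Result: 'y'


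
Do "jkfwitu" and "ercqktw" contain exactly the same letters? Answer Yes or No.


String 1: 'jkfwitu' -> sorted: 'fijktuw'
String 2: 'ercqktw' -> sorted: 'cekqrtw'
Compare sorted forms: 'fijktuw' != 'cekqrtw'
Anagram: No


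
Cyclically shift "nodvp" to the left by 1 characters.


Input: 'nodvp', shift = 1
Operation: split at index 1 and swap parts
Front part s[0:1] = 'n'
Back part s[1:] = 'odvp'
Rotated = back + front = 'odvp' + 'n'
Result: odvpn


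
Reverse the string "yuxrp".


Input string: 'yuxrp'
Operation: reverse character order
Original order: 'y' -> 'u' -> 'x' -> 'r' -> 'p'
Reversed order: 'p' -> 'r' -> 'x' -> 'u' -> 'y'
Result: prxuy


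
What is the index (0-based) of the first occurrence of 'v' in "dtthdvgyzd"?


Input string: 'dtthdvgyzd'
Target: 'v'
Scanning left to right: s[0]='d', s[1]='t', s[2]='t', s[3]='h', s[4]='d', s[5]='v'
First match at index: 5


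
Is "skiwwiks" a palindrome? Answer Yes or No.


Input string: 'skiwwiks'
Reversed: 'skiwwiks'
Compare pairs: s[0]='s' vs s[7]='s' (match), s[1]='k' vs s[6]='k' (match), s[2]='i' vs s[5]='i' (match), s[3]='w' vs s[4]='w' (match)
Palindrome: Yes


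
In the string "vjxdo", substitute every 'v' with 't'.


Input string: 'vjxdo'
Operation: replace 'v' with 't'
Positions of 'v': 0
After replacement: tjxdo


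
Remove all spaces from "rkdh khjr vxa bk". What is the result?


Input string: 'rkdh khjr vxa bk'
Operation: remove all spaces
Words: 'rkdh', 'khjr', 'vxa', 'bk'
Join without spaces: rkdhkhjrvxabk


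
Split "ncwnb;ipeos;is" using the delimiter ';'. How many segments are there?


Input string: 'ncwnb;ipeos;is'
Delimiter: ';'
Split result: 'ncwnb', 'ipeos', 'is'
Number of parts: 3


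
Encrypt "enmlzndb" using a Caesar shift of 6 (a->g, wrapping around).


Input: 'enmlzndb', shift = 6
Operation: for each letter, (position + 6) mod 26
Mapping: 'e'(4+6=10)->'k', 'n'(13+6=19)->'t', 'm'(12+6=18)->'s', 'l'(11+6=17)->'r', 'z'(25+6=31, 31 mod 26=5)->'f', 'n'(13+6=19)->'t', 'd'(3+6=9)->'j', 'b'(1+6=7)->'h'
Result: ktsrftjh


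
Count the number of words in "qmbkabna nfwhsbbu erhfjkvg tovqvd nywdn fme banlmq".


Input string: 'qmbkabna nfwhsbbu erhfjkvg tovqvd nywdn fme banlmq'
Operation: split by spaces
Words found: 'qmbkabna', 'nfwhsbbu', 'erhfjkvg', 'tovqvd', 'nywdn', 'fme', 'banlmq'
Word count: 7


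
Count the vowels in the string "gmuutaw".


Input string: 'gmuutaw'
Operation: count vowels (a, e, i, o, u)
Scan: s[0]='g', s[1]='m', s[2]='u' (vowel), s[3]='u' (vowel), s[4]='t', s[5]='a' (vowel), s[6]='w'
Vowels found: 3
Result: 3


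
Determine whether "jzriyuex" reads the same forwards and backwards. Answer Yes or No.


Input string: 'jzriyuex'
Reversed: 'xeuyirzj'
Compare pairs: s[0]='j' vs s[7]='x' (mismatch), s[1]='z' vs s[6]='e' (mismatch), s[2]='r' vs s[5]='u' (mismatch), s[3]='i' vs s[4]='y' (mismatch)
Palindrome: No


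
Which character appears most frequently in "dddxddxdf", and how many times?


Input: 'dddxddxdf'
Operation: tally each character
Counts: 'd':6, 'f':1, 'x':2
Maximum: 'd' appears 6 times


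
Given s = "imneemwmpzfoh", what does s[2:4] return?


Input string: 'imneemwmpzfoh'
Operation: slice [2:4]
Extract characters: s[2]='n', s[3]='e'
Result: ne


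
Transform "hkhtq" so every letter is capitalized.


Input string: 'hkhtq'
Operation: convert each letter to uppercase
Mapping: 'h'->'H', 'k'->'K', 'h'->'H', 't'->'T', 'q'->'Q'
Result: HKHTQ


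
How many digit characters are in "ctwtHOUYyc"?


Input string: 'ctwtHOUYyc'
Operation: count digit characters (0-9)
Scan: 'c', 't', 'w', 't', 'H', 'O', 'U', 'Y', 'y', 'c'
Digits found: 0
Result: 0


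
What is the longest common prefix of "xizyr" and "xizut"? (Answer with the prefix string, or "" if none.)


String 1: 'xizyr'
String 2: 'xizut'
Compare position by position:
pos 0: 'x' vs 'x' match
pos 1: 'i' vs 'i' match
pos 2: 'z' vs 'z' match
pos 3: 'y' vs 'u' differ -> stop
Longest common prefix: "xiz" (length 3)


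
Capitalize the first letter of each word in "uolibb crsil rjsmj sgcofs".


Input string: 'uolibb crsil rjsmj sgcofs'
Operation: capitalize first letter of each word
Word transformations: 'uolibb'->'Uolibb', 'crsil'->'Crsil', 'rjsmj'->'Rjsmj', 'sgcofs'->'Sgcofs'
Result: Uolibb Crsil Rjsmj Sgcofs


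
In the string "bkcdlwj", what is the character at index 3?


Input string: 'bkcdlwj'
Operation: get character at index 3
Index mapping: s[0]='b', s[1]='k', s[2]='c', s[3]='d'
Result: 'd'


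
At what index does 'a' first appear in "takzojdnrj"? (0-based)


Input string: 'takzojdnrj'
Target: 'a'
Scanning left to right: s[0]='t', s[1]='a'
First match at index: 1


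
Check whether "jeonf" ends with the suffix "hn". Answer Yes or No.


Input string: 'jeonf'
Suffix to check: 'hn'
Last 2 characters of input: 'nf'
Match: False
Result: No


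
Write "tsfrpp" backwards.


Input string: 'tsfrpp'
Operation: reverse character order
Original order: 't' -> 's' -> 'f' -> 'r' -> 'p' -> 'p'
Reversed order: 'p' -> 'p' -> 'r' -> 'f' -> 's' -> 't'
Result: pprfst


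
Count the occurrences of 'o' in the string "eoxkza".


Input string: 'eoxkza'
Target character: 'o'
Scan each position: s[1]='o'
Matches found at indices: 1
Total: 1


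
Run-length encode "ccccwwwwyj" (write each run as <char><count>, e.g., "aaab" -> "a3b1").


Input: 'ccccwwwwyj'
Operation: identify consecutive runs
Runs: 'cccc' -> c4, 'wwww' -> w4, 'y' -> y1, 'j' -> j1
Encoded: c4w4y1j1


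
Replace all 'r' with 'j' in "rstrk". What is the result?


Input string: 'rstrk'
Operation: replace 'r' with 'j'
Positions of 'r': 0, 3
After replacement: jstjk


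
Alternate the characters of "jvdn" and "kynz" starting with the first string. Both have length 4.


String 1: 'jvdn'
String 2: 'kynz'
Operation: alternate characters
Pairs: 'j'+'k', 'v'+'y', 'd'+'n', 'n'+'z'
Result: jkvydnnz


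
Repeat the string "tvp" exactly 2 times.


Input string: 'tvp'
Operation: repeat 2 times
Concatenation: 'tvp' + 'tvp'
Result: tvptvp


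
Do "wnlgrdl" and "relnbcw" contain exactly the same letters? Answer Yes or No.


String 1: 'wnlgrdl' -> sorted: 'dgllnrw'
String 2: 'relnbcw' -> sorted: 'bcelnrw'
Compare sorted forms: 'dgllnrw' != 'bcelnrw'
Anagram: No


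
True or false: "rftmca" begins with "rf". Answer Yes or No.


Input string: 'rftmca'
Prefix to check: 'rf'
First 2 characters of input: 'rf'
Match: True
Result: Yes


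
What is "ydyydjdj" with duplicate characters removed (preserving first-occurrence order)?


Input: 'ydyydjdj'
Operation: keep first occurrence of each character
Scan: s[0]='y' new -> keep; s[1]='d' new -> keep; s[2]='y' seen -> skip; s[3]='y' seen -> skip; s[4]='d' seen -> skip; s[5]='j' new -> keep; s[6]='d' seen -> skip; s[7]='j' seen -> skip
Result: ydj


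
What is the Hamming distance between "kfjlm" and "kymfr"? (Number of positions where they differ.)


String 1: 'kfjlm'
String 2: 'kymfr'
Compare each position: pos 0: 'k'=='k', pos 1: 'f'!='y', pos 2: 'j'!='m', pos 3: 'l'!='f', pos 4: 'm'!='r'
Differing positions: 4
Hamming distance: 4


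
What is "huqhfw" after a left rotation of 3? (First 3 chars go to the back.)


Input: 'huqhfw', shift = 3
Operation: split at index 3 and swap parts
Front part s[0:3] = 'huq'
Back part s[3:] = 'hfw'
Rotated = back + front = 'hfw' + 'huq'
Result: hfwhuq


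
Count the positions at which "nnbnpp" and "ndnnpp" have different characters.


String 1: 'nnbnpp'
String 2: 'ndnnpp'
Compare each position: pos 0: 'n'=='n', pos 1: 'n'!='d', pos 2: 'b'!='n', pos 3: 'n'=='n', pos 4: 'p'=='p', pos 5: 'p'=='p'
Differing positions: 2
Hamming distance: 2


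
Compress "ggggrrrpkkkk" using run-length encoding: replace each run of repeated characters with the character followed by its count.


Input: 'ggggrrrpkkkk'
Operation: identify consecutive runs
Runs: 'gggg' -> g4, 'rrr' -> r3, 'p' -> p1, 'kkkk' -> k4
Encoded: g4r3p1k4


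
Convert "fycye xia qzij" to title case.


Input string: 'fycye xia qzij'
Operation: capitalize first letter of each word
Word transformations: 'fycye'->'Fycye', 'xia'->'Xia', 'qzij'->'Qzij'
Result: Fycye Xia Qzij


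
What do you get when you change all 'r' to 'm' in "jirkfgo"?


Input string: 'jirkfgo'
Operation: replace 'r' with 'm'
Positions of 'r': 2
After replacement: jimkfgo


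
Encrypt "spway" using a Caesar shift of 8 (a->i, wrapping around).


Input: 'spway', shift = 8
Operation: for each letter, (position + 8) mod 26
Mapping: 's'(18+8=26, 26 mod 26=0)->'a', 'p'(15+8=23)->'x', 'w'(22+8=30, 30 mod 26=4)->'e', 'a'(0+8=8)->'i', 'y'(24+8=32, 32 mod 26=6)->'g'
Result: axeig


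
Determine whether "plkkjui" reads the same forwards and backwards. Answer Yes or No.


Input string: 'plkkjui'
Reversed: 'iujkklp'
Compare pairs: s[0]='p' vs s[6]='i' (mismatch), s[1]='l' vs s[5]='u' (mismatch), s[2]='k' vs s[4]='j' (mismatch)
Palindrome: No


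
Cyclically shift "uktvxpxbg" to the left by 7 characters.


Input: 'uktvxpxbg', shift = 7
Operation: split at index 7 and swap parts
Front part s[0:7] = 'uktvxpx'
Back part s[7:] = 'bg'
Rotated = back + front = 'bg' + 'uktvxpx'
Result: bguktvxpx


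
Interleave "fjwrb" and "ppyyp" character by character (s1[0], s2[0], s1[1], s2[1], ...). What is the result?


String 1: 'fjwrb'
String 2: 'ppyyp'
Operation: alternate characters
Pairs: 'f'+'p', 'j'+'p', 'w'+'y', 'r'+'y', 'b'+'p'
Result: fpjpwyrybp


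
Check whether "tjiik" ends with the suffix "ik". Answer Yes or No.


Input string: 'tjiik'
Suffix to check: 'ik'
Last 2 characters of input: 'ik'
Match: True
Result: Yes


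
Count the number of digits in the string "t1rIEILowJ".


Input string: 't1rIEILowJ'
Operation: count digit characters (0-9)
Scan: 't', '1'(digit), 'r', 'I', 'E', 'I', 'L', 'o', 'w', 'J'
Digits found: 1
Result: 1


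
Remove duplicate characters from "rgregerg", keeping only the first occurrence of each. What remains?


Input: 'rgregerg'
Operation: keep first occurrence of each character
Scan: s[0]='r' new -> keep; s[1]='g' new -> keep; s[2]='r' seen -> skip; s[3]='e' new -> keep; s[4]='g' seen -> skip; s[5]='e' seen -> skip; s[6]='r' seen -> skip; s[7]='g' seen -> skip
Result: rge


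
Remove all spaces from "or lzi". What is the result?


Input string: 'or lzi'
Operation: remove all spaces
Words: 'or', 'lzi'
Join without spaces: orlzi


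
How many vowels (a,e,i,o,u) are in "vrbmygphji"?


Input string: 'vrbmygphji'
Operation: count vowels (a, e, i, o, u)
Scan: s[0]='v', s[1]='r', s[2]='b', s[3]='m', s[4]='y', s[5]='g', s[6]='p', s[7]='h', s[8]='j', s[9]='i' (vowel)
Vowels found: 1
Result: 1


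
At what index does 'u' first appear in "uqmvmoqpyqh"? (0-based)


Input string: 'uqmvmoqpyqh'
Target: 'u'
Scanning left to right: s[0]='u'
First match at index: 0


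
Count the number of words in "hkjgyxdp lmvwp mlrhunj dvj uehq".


Input string: 'hkjgyxdp lmvwp mlrhunj dvj uehq'
Operation: split by spaces
Words found: 'hkjgyxdp', 'lmvwp', 'mlrhunj', 'dvj', 'uehq'
Word count: 5


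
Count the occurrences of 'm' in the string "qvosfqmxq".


Input string: 'qvosfqmxq'
Target character: 'm'
Scan each position: s[6]='m'
Matches found at indices: 6
Total: 1


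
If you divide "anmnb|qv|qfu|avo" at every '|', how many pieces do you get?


Input string: 'anmnb|qv|qfu|avo'
Delimiter: '|'
Split result: 'anmnb', 'qv', 'qfu', 'avo'
Number of parts: 4


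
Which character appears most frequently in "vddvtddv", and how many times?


Input: 'vddvtddv'
Operation: tally each character
Counts: 'd':4, 't':1, 'v':3
Maximum: 'd' appears 4 times


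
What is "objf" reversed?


Input string: 'objf'
Operation: reverse character order
Original order: 'o' -> 'b' -> 'j' -> 'f'
Reversed order: 'f' -> 'j' -> 'b' -> 'o'
Result: fjbo


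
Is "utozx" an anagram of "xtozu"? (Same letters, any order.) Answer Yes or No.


String 1: 'xtozu' -> sorted: 'otuxz'
String 2: 'utozx' -> sorted: 'otuxz'
Compare sorted forms: 'otuxz' == 'otuxz'
Anagram: Yes


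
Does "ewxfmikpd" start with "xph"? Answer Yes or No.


Input string: 'ewxfmikpd'
Prefix to check: 'xph'
First 3 characters of input: 'ewx'
Match: False
Result: No


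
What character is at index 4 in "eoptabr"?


Input string: 'eoptabr'
Operation: get character at index 4
Index mapping: s[0]='e', s[1]='o', s[2]='p', s[3]='t', s[4]='a'
Result: 'a'


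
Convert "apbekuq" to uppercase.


Input string: 'apbekuq'
Operation: convert each letter to uppercase
Mapping: 'a'->'A', 'p'->'P', 'b'->'B', 'e'->'E', 'k'->'K', 'u'->'U', 'q'->'Q'
Result: APBEKUQ


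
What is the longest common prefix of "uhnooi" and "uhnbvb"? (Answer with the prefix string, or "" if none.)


String 1: 'uhnooi'
String 2: 'uhnbvb'
Compare position by position:
pos 0: 'u' vs 'u' match
pos 1: 'h' vs 'h' match
pos 2: 'n' vs 'n' match
pos 3: 'o' vs 'b' differ -> stop
Longest common prefix: "uhn" (length 3)


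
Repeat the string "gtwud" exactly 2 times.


Input string: 'gtwud'
Operation: repeat 2 times
Concatenation: 'gtwud' + 'gtwud'
Result: gtwudgtwud


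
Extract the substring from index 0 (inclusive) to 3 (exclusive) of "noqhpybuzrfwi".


Input string: 'noqhpybuzrfwi'
Operation: slice [0:3]
Extract characters: s[0]='n', s[1]='o', s[2]='q'
Result: noq


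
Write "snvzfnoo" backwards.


Input string: 'snvzfnoo'
Operation: reverse character order
Original order: 's' -> 'n' -> 'v' -> 'z' -> 'f' -> 'n' -> 'o' -> 'o'
Reversed order: 'o' -> 'o' -> 'n' -> 'f' -> 'z' -> 'v' -> 'n' -> 's'
Result: oonfzvns


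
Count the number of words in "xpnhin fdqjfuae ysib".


Input string: 'xpnhin fdqjfuae ysib'
Operation: split by spaces
Words found: 'xpnhin', 'fdqjfuae', 'ysib'
Word count: 3


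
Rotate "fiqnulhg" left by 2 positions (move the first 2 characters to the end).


Input: 'fiqnulhg', shift = 2
Operation: split at index 2 and swap parts
Front part s[0:2] = 'fi'
Back part s[2:] = 'qnulhg'
Rotated = back + front = 'qnulhg' + 'fi'
Result: qnulhgfi


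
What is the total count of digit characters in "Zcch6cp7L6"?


Input string: 'Zcch6cp7L6'
Operation: count digit characters (0-9)
Scan: 'Z', 'c', 'c', 'h', '6'(digit), 'c', 'p', '7'(digit), 'L', '6'(digit)
Digits found: 3
Result: 3


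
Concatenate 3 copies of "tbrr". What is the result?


Input string: 'tbrr'
Operation: repeat 3 times
Concatenation: 'tbrr' + 'tbrr' + 'tbrr'
Result: tbrrtbrrtbrr


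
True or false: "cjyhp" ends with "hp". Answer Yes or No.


Input string: 'cjyhp'
Suffix to check: 'hp'
Last 2 characters of input: 'hp'
Match: True
Result: Yes


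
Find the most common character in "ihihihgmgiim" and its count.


Input: 'ihihihgmgiim'
Operation: tally each character
Counts: 'g':2, 'h':3, 'i':5, 'm':2
Maximum: 'i' appears 5 times


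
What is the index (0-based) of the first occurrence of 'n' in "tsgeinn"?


Input string: 'tsgeinn'
Target: 'n'
Scanning left to right: s[0]='t', s[1]='s', s[2]='g', s[3]='e', s[4]='i', s[5]='n'
First match at index: 5


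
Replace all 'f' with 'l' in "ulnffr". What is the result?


Input string: 'ulnffr'
Operation: replace 'f' with 'l'
Positions of 'f': 3, 4
After replacement: ulnllr


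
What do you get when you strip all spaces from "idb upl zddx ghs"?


Input string: 'idb upl zddx ghs'
Operation: remove all spaces
Words: 'idb', 'upl', 'zddx', 'ghs'
Join without spaces: idbuplzddxghs


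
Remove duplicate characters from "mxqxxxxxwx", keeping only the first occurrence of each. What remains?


Input: 'mxqxxxxxwx'
Operation: keep first occurrence of each character
Scan: s[0]='m' new -> keep; s[1]='x' new -> keep; s[2]='q' new -> keep; s[3]='x' seen -> skip; s[4]='x' seen -> skip; s[5]='x' seen -> skip; s[6]='x' seen -> skip; s[7]='x' seen -> skip; s[8]='w' new -> keep; s[9]='x' seen -> skip
Result: mxqw


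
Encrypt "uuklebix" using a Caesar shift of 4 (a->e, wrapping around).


Input: 'uuklebix', shift = 4
Operation: for each letter, (position + 4) mod 26
Mapping: 'u'(20+4=24)->'y', 'u'(20+4=24)->'y', 'k'(10+4=14)->'o', 'l'(11+4=15)->'p', 'e'(4+4=8)->'i', 'b'(1+4=5)->'f', 'i'(8+4=12)->'m', 'x'(23+4=27, 27 mod 26=1)->'b'
Result: yyopifmb


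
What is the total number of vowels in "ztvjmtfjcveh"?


Input string: 'ztvjmtfjcveh'
Operation: count vowels (a, e, i, o, u)
Scan: s[0]='z', s[1]='t', s[2]='v', s[3]='j', s[4]='m', s[5]='t', s[6]='f', s[7]='j', s[8]='c', s[9]='v', s[10]='e' (vowel), s[11]='h'
Vowels found: 1
Result: 1


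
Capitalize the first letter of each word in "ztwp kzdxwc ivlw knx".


Input string: 'ztwp kzdxwc ivlw knx'
Operation: capitalize first letter of each word
Word transformations: 'ztwp'->'Ztwp', 'kzdxwc'->'Kzdxwc', 'ivlw'->'Ivlw', 'knx'->'Knx'
Result: Ztwp Kzdxwc Ivlw Knx


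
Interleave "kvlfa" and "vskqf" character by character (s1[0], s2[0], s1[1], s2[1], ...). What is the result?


String 1: 'kvlfa'
String 2: 'vskqf'
Operation: alternate characters
Pairs: 'k'+'v', 'v'+'s', 'l'+'k', 'f'+'q', 'a'+'f'
Result: kvvslkfqaf


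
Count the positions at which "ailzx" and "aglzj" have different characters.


String 1: 'ailzx'
String 2: 'aglzj'
Compare each position: pos 0: 'a'=='a', pos 1: 'i'!='g', pos 2: 'l'=='l', pos 3: 'z'=='z', pos 4: 'x'!='j'
Differing positions: 2
Hamming distance: 2


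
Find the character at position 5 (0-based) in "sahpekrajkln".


Input string: 'sahpekrajkln'
Operation: get character at index 5
Index mapping: s[0]='s', s[1]='a', s[2]='h', s[3]='p', s[4]='e', s[5]='k'
Result: 'k'


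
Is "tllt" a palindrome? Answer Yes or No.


Input string: 'tllt'
Reversed: 'tllt'
Compare pairs: s[0]='t' vs s[3]='t' (match), s[1]='l' vs s[2]='l' (match)
Palindrome: Yes


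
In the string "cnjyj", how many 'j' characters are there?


Input string: 'cnjyj'
Target character: 'j'
Scan each position: s[2]='j', s[4]='j'
Matches found at indices: 2, 4
Total: 2


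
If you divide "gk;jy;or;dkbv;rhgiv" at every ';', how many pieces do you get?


Input string: 'gk;jy;or;dkbv;rhgiv'
Delimiter: ';'
Split result: 'gk', 'jy', 'or', 'dkbv', 'rhgiv'
Number of parts: 5


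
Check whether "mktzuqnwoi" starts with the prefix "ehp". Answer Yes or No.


Input string: 'mktzuqnwoi'
Prefix to check: 'ehp'
First 3 characters of input: 'mkt'
Match: False
Result: No


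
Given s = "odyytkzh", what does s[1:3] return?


Input string: 'odyytkzh'
Operation: slice [1:3]
Extract characters: s[1]='d', s[2]='y'
Result: dy


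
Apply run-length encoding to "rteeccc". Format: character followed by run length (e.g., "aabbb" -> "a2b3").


Input: 'rteeccc'
Operation: identify consecutive runs
Runs: 'r' -> r1, 't' -> t1, 'ee' -> e2, 'ccc' -> c3
Encoded: r1t1e2c3


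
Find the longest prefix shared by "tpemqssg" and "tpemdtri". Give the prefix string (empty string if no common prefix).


String 1: 'tpemqssg'
String 2: 'tpemdtri'
Compare position by position:
pos 0: 't' vs 't' match
pos 1: 'p' vs 'p' match
pos 2: 'e' vs 'e' match
pos 3: 'm' vs 'm' match
pos 4: 'q' vs 'd' differ -> stop
Longest common prefix: "tpem" (length 4)


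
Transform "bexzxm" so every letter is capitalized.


Input string: 'bexzxm'
Operation: convert each letter to uppercase
Mapping: 'b'->'B', 'e'->'E', 'x'->'X', 'z'->'Z', 'x'->'X', 'm'->'M'
Result: BEXZXM


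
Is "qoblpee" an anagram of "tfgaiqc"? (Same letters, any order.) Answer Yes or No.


String 1: 'tfgaiqc' -> sorted: 'acfgiqt'
String 2: 'qoblpee' -> sorted: 'beelopq'
Compare sorted forms: 'acfgiqt' != 'beelopq'
Anagram: No


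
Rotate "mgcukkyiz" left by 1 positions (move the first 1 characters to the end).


Input: 'mgcukkyiz', shift = 1
Operation: split at index 1 and swap parts
Front part s[0:1] = 'm'
Back part s[1:] = 'gcukkyiz'
Rotated = back + front = 'gcukkyiz' + 'm'
Result: gcukkyizm


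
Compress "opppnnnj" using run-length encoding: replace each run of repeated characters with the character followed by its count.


Input: 'opppnnnj'
Operation: identify consecutive runs
Runs: 'o' -> o1, 'ppp' -> p3, 'nnn' -> n3, 'j' -> j1
Encoded: o1p3n3j1


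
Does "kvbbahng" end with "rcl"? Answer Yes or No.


Input string: 'kvbbahng'
Suffix to check: 'rcl'
Last 3 characters of input: 'hng'
Match: False
Result: No


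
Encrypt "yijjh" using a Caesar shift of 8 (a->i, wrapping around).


Input: 'yijjh', shift = 8
Operation: for each letter, (position + 8) mod 26
Mapping: 'y'(24+8=32, 32 mod 26=6)->'g', 'i'(8+8=16)->'q', 'j'(9+8=17)->'r', 'j'(9+8=17)->'r', 'h'(7+8=15)->'p'
Result: gqrrp


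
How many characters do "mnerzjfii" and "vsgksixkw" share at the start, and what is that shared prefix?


String 1: 'mnerzjfii'
String 2: 'vsgksixkw'
Compare position by position:
pos 0: 'm' vs 'v' differ -> stop
Longest common prefix: "" (length 0)


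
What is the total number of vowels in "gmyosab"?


Input string: 'gmyosab'
Operation: count vowels (a, e, i, o, u)
Scan: s[0]='g', s[1]='m', s[2]='y', s[3]='o' (vowel), s[4]='s', s[5]='a' (vowel), s[6]='b'
Vowels found: 2
Result: 2


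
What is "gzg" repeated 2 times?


Input string: 'gzg'
Operation: repeat 2 times
Concatenation: 'gzg' + 'gzg'
Result: gzggzg


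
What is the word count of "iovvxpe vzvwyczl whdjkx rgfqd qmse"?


Input string: 'iovvxpe vzvwyczl whdjkx rgfqd qmse'
Operation: split by spaces
Words found: 'iovvxpe', 'vzvwyczl', 'whdjkx', 'rgfqd', 'qmse'
Word count: 5


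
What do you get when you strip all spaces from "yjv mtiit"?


Input string: 'yjv mtiit'
Operation: remove all spaces
Words: 'yjv', 'mtiit'
Join without spaces: yjvmtiit


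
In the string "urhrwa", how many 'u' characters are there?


Input string: 'urhrwa'
Target character: 'u'
Scan each position: s[0]='u'
Matches found at indices: 0
Total: 1


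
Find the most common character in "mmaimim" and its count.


Input: 'mmaimim'
Operation: tally each character
Counts: 'a':1, 'i':2, 'm':4
Maximum: 'm' appears 4 times


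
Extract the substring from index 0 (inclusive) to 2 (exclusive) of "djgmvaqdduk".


Input string: 'djgmvaqdduk'
Operation: slice [0:2]
Extract characters: s[0]='d', s[1]='j'
Result: dj


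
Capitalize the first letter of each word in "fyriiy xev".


Input string: 'fyriiy xev'
Operation: capitalize first letter of each word
Word transformations: 'fyriiy'->'Fyriiy', 'xev'->'Xev'
Result: Fyriiy Xev


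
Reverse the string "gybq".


Input string: 'gybq'
Operation: reverse character order
Original order: 'g' -> 'y' -> 'b' -> 'q'
Reversed order: 'q' -> 'b' -> 'y' -> 'g'
Result: qbyg


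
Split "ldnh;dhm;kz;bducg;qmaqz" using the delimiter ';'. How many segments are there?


Input string: 'ldnh;dhm;kz;bducg;qmaqz'
Delimiter: ';'
Split result: 'ldnh', 'dhm', 'kz', 'bducg', 'qmaqz'
Number of parts: 5


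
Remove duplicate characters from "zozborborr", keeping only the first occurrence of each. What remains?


Input: 'zozborborr'
Operation: keep first occurrence of each character
Scan: s[0]='z' new -> keep; s[1]='o' new -> keep; s[2]='z' seen -> skip; s[3]='b' new -> keep; s[4]='o' seen -> skip; s[5]='r' new -> keep; s[6]='b' seen -> skip; s[7]='o' seen -> skip; s[8]='r' seen -> skip; s[9]='r' seen -> skip
Result: zobr


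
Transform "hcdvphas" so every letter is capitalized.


Input string: 'hcdvphas'
Operation: convert each letter to uppercase
Mapping: 'h'->'H', 'c'->'C', 'd'->'D', 'v'->'V', 'p'->'P', 'h'->'H', 'a'->'A', 's'->'S'
Result: HCDVPHAS


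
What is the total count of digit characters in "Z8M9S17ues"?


Input string: 'Z8M9S17ues'
Operation: count digit characters (0-9)
Scan: 'Z', '8'(digit), 'M', '9'(digit), 'S', '1'(digit), '7'(digit), 'u', 'e', 's'
Digits found: 4
Result: 4


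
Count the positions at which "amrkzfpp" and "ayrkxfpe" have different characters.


String 1: 'amrkzfpp'
String 2: 'ayrkxfpe'
Compare each position: pos 0: 'a'=='a', pos 1: 'm'!='y', pos 2: 'r'=='r', pos 3: 'k'=='k', pos 4: 'z'!='x', pos 5: 'f'=='f', pos 6: 'p'=='p', pos 7: 'p'!='e'
Differing positions: 3
Hamming distance: 3


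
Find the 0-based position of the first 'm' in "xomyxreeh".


Input string: 'xomyxreeh'
Target: 'm'
Scanning left to right: s[0]='x', s[1]='o', s[2]='m'
First match at index: 2


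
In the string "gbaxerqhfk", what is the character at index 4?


Input string: 'gbaxerqhfk'
Operation: get character at index 4
Index mapping: s[0]='g', s[1]='b', s[2]='a', s[3]='x', s[4]='e'
Result: 'e'


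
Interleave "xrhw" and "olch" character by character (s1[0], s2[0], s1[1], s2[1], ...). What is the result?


String 1: 'xrhw'
String 2: 'olch'
Operation: alternate characters
Pairs: 'x'+'o', 'r'+'l', 'h'+'c', 'w'+'h'
Result: xorlhcwh


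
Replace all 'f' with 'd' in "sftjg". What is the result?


Input string: 'sftjg'
Operation: replace 'f' with 'd'
Positions of 'f': 1
After replacement: sdtjg


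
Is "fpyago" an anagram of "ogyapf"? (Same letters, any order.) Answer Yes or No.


String 1: 'ogyapf' -> sorted: 'afgopy'
String 2: 'fpyago' -> sorted: 'afgopy'
Compare sorted forms: 'afgopy' == 'afgopy'
Anagram: Yes


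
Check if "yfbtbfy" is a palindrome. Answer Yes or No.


Input string: 'yfbtbfy'
Reversed: 'yfbtbfy'
Compare pairs: s[0]='y' vs s[6]='y' (match), s[1]='f' vs s[5]='f' (match), s[2]='b' vs s[4]='b' (match)
Palindrome: Yes


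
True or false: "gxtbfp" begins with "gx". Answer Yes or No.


Input string: 'gxtbfp'
Prefix to check: 'gx'
First 2 characters of input: 'gx'
Match: True
Result: Yes


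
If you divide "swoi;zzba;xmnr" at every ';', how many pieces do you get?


Input string: 'swoi;zzba;xmnr'
Delimiter: ';'
Split result: 'swoi', 'zzba', 'xmnr'
Number of parts: 3


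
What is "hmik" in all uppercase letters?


Input string: 'hmik'
Operation: convert each letter to uppercase
Mapping: 'h'->'H', 'm'->'M', 'i'->'I', 'k'->'K'
Result: HMIK


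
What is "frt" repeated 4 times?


Input string: 'frt'
Operation: repeat 4 times
Concatenation: 'frt' + 'frt' + 'frt' + 'frt'
Result: frtfrtfrtfrt


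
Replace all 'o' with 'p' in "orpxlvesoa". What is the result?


Input string: 'orpxlvesoa'
Operation: replace 'o' with 'p'
Positions of 'o': 0, 8
After replacement: prpxlvespa
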